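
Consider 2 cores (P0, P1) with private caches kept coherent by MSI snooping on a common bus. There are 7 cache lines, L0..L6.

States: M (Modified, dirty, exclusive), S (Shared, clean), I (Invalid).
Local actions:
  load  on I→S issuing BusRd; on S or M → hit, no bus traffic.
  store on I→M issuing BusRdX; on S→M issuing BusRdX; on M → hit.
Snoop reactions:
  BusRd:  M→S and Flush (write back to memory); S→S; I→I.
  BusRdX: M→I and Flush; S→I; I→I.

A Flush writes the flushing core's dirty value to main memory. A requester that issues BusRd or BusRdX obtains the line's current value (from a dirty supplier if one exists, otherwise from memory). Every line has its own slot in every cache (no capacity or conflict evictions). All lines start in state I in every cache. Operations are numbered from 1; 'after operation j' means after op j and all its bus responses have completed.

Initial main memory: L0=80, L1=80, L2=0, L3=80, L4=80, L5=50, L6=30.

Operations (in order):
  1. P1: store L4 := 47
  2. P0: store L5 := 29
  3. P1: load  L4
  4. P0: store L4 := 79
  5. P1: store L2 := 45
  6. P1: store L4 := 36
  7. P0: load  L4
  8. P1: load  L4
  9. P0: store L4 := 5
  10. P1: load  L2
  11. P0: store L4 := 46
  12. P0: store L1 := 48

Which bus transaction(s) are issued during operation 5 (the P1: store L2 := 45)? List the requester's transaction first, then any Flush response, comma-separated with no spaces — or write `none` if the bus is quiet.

step 1: P1: store L4 := 47  ⟶  IM  (L4)  txn=BusRdX  M[L4]=80
step 2: P0: store L5 := 29  ⟶  MI  (L5)  txn=BusRdX  M[L5]=50
step 3: P1: load  L4  ⟶  IM  (L4)  txn=∅  M[L4]=80
step 4: P0: store L4 := 79  ⟶  MI  (L4)  txn=BusRdX+Flush  M[L4]=47
step 5: P1: store L2 := 45  ⟶  IM  (L2)  txn=BusRdX  M[L2]=0
step 6: P1: store L4 := 36  ⟶  IM  (L4)  txn=BusRdX+Flush  M[L4]=79
step 7: P0: load  L4  ⟶  SS  (L4)  txn=BusRd+Flush  M[L4]=36
step 8: P1: load  L4  ⟶  SS  (L4)  txn=∅  M[L4]=36
step 9: P0: store L4 := 5  ⟶  MI  (L4)  txn=BusRdX  M[L4]=36
step 10: P1: load  L2  ⟶  IM  (L2)  txn=∅  M[L2]=0
step 11: P0: store L4 := 46  ⟶  MI  (L4)  txn=∅  M[L4]=36
step 12: P0: store L1 := 48  ⟶  MI  (L1)  txn=BusRdX  M[L1]=80

bus = BusRdX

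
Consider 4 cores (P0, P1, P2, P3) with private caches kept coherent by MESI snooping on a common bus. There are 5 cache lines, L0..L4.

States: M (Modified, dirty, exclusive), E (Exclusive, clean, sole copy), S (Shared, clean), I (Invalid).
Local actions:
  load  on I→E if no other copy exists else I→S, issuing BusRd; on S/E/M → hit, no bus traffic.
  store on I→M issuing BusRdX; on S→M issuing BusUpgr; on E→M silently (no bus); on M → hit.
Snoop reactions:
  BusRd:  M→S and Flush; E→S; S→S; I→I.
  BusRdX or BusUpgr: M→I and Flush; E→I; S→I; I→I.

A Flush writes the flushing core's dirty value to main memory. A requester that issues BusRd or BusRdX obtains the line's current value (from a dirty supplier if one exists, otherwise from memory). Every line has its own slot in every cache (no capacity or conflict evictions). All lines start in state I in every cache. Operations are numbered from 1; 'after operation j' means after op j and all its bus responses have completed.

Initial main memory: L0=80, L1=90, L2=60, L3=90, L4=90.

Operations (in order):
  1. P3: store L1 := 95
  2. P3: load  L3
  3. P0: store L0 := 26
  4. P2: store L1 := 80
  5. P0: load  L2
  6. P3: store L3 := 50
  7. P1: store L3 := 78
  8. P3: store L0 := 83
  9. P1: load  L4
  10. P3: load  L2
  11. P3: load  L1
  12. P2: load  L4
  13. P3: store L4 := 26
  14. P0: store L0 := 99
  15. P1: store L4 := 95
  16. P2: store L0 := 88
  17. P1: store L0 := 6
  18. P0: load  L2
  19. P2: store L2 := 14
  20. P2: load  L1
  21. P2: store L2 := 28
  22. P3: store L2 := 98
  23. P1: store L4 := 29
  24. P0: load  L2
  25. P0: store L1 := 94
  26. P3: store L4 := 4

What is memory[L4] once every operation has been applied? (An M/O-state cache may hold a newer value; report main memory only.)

memory[L4] = 29

[1] P3: store L1 := 95 | P0:I, P1:I, P2:I, P3:M(95) | bus: BusRdX
[2] P3: load  L3 | P0:I, P1:I, P2:I, P3:E(90) | bus: BusRd
[3] P0: store L0 := 26 | P0:M(26), P1:I, P2:I, P3:I | bus: BusRdX
[4] P2: store L1 := 80 | P0:I, P1:I, P2:M(80), P3:I | bus: BusRdX,Flush
[5] P0: load  L2 | P0:E(60), P1:I, P2:I, P3:I | bus: BusRd
[6] P3: store L3 := 50 | P0:I, P1:I, P2:I, P3:M(50) | bus: none
[7] P1: store L3 := 78 | P0:I, P1:M(78), P2:I, P3:I | bus: BusRdX,Flush
[8] P3: store L0 := 83 | P0:I, P1:I, P2:I, P3:M(83) | bus: BusRdX,Flush
[9] P1: load  L4 | P0:I, P1:E(90), P2:I, P3:I | bus: BusRd
[10] P3: load  L2 | P0:S(60), P1:I, P2:I, P3:S(60) | bus: BusRd
[11] P3: load  L1 | P0:I, P1:I, P2:S(80), P3:S(80) | bus: BusRd,Flush
[12] P2: load  L4 | P0:I, P1:S(90), P2:S(90), P3:I | bus: BusRd
[13] P3: store L4 := 26 | P0:I, P1:I, P2:I, P3:M(26) | bus: BusRdX
[14] P0: store L0 := 99 | P0:M(99), P1:I, P2:I, P3:I | bus: BusRdX,Flush
[15] P1: store L4 := 95 | P0:I, P1:M(95), P2:I, P3:I | bus: BusRdX,Flush
[16] P2: store L0 := 88 | P0:I, P1:I, P2:M(88), P3:I | bus: BusRdX,Flush
[17] P1: store L0 := 6 | P0:I, P1:M(6), P2:I, P3:I | bus: BusRdX,Flush
[18] P0: load  L2 | P0:S(60), P1:I, P2:I, P3:S(60) | bus: none
[19] P2: store L2 := 14 | P0:I, P1:I, P2:M(14), P3:I | bus: BusRdX
[20] P2: load  L1 | P0:I, P1:I, P2:S(80), P3:S(80) | bus: none
[21] P2: store L2 := 28 | P0:I, P1:I, P2:M(28), P3:I | bus: none
[22] P3: store L2 := 98 | P0:I, P1:I, P2:I, P3:M(98) | bus: BusRdX,Flush
[23] P1: store L4 := 29 | P0:I, P1:M(29), P2:I, P3:I | bus: none
[24] P0: load  L2 | P0:S(98), P1:I, P2:I, P3:S(98) | bus: BusRd,Flush
[25] P0: store L1 := 94 | P0:M(94), P1:I, P2:I, P3:I | bus: BusRdX
[26] P3: store L4 := 4 | P0:I, P1:I, P2:I, P3:M(4) | bus: BusRdX,Flush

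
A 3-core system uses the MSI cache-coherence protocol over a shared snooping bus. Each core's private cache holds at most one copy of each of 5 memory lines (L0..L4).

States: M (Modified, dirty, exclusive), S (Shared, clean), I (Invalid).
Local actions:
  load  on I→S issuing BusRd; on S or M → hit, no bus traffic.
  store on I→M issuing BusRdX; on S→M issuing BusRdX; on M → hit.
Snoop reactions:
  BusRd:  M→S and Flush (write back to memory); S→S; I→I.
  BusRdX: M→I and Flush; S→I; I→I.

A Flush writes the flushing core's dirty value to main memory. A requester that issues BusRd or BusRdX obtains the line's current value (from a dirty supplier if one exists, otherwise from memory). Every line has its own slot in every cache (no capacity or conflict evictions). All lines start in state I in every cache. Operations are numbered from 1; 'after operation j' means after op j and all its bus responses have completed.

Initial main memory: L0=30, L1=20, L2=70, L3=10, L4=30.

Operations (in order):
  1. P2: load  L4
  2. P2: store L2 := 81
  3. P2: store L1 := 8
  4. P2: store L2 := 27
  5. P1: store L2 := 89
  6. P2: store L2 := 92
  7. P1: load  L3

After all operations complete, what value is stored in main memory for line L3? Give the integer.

memory[L3] = 10

step 1: P2: load  L4  ⟶  IIS  (L4)  txn=BusRd  M[L4]=30
step 2: P2: store L2 := 81  ⟶  IIM  (L2)  txn=BusRdX  M[L2]=70
step 3: P2: store L1 := 8  ⟶  IIM  (L1)  txn=BusRdX  M[L1]=20
step 4: P2: store L2 := 27  ⟶  IIM  (L2)  txn=∅  M[L2]=70
step 5: P1: store L2 := 89  ⟶  IMI  (L2)  txn=BusRdX+Flush  M[L2]=27
step 6: P2: store L2 := 92  ⟶  IIM  (L2)  txn=BusRdX+Flush  M[L2]=89
step 7: P1: load  L3  ⟶  ISI  (L3)  txn=BusRd  M[L3]=10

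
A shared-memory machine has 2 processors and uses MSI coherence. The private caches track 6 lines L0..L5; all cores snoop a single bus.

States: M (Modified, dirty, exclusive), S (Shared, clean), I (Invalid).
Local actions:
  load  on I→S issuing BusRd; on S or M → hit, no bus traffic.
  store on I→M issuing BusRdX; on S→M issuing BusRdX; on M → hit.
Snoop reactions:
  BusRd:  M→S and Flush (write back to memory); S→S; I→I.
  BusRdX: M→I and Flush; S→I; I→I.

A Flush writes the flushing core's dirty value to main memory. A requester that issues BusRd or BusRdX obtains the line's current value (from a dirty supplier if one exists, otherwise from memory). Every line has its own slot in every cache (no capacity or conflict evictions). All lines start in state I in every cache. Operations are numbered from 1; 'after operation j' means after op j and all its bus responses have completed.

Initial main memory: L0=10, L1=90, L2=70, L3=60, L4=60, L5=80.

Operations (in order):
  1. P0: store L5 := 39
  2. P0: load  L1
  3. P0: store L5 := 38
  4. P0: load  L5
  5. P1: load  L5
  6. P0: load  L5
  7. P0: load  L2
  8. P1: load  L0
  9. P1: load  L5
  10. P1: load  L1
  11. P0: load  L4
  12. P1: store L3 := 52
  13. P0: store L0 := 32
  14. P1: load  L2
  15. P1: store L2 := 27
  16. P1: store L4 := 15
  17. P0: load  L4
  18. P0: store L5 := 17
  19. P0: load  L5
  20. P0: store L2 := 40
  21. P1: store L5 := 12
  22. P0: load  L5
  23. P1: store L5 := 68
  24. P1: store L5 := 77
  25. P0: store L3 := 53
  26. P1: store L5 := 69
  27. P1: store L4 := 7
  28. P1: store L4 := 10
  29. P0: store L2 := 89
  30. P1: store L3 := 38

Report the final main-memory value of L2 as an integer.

  op1 P0: store L5 := 39 → M/I on L5; bus BusRdX; mem=80
  op2 P0: load  L1 → S/I on L1; bus BusRd; mem=90
  op3 P0: store L5 := 38 → M/I on L5; bus (none); mem=80
  op4 P0: load  L5 → M/I on L5; bus (none); mem=80
  op5 P1: load  L5 → S/S on L5; bus BusRd Flush; mem=38
  op6 P0: load  L5 → S/S on L5; bus (none); mem=38
  op7 P0: load  L2 → S/I on L2; bus BusRd; mem=70
  op8 P1: load  L0 → I/S on L0; bus BusRd; mem=10
  op9 P1: load  L5 → S/S on L5; bus (none); mem=38
  op10 P1: load  L1 → S/S on L1; bus BusRd; mem=90
  op11 P0: load  L4 → S/I on L4; bus BusRd; mem=60
  op12 P1: store L3 := 52 → I/M on L3; bus BusRdX; mem=60
  op13 P0: store L0 := 32 → M/I on L0; bus BusRdX; mem=10
  op14 P1: load  L2 → S/S on L2; bus BusRd; mem=70
  op15 P1: store L2 := 27 → I/M on L2; bus BusRdX; mem=70
  op16 P1: store L4 := 15 → I/M on L4; bus BusRdX; mem=60
  op17 P0: load  L4 → S/S on L4; bus BusRd Flush; mem=15
  op18 P0: store L5 := 17 → M/I on L5; bus BusRdX; mem=38
  op19 P0: load  L5 → M/I on L5; bus (none); mem=38
  op20 P0: store L2 := 40 → M/I on L2; bus BusRdX Flush; mem=27
  op21 P1: store L5 := 12 → I/M on L5; bus BusRdX Flush; mem=17
  op22 P0: load  L5 → S/S on L5; bus BusRd Flush; mem=12
  op23 P1: store L5 := 68 → I/M on L5; bus BusRdX; mem=12
  op24 P1: store L5 := 77 → I/M on L5; bus (none); mem=12
  op25 P0: store L3 := 53 → M/I on L3; bus BusRdX Flush; mem=52
  op26 P1: store L5 := 69 → I/M on L5; bus (none); mem=12
  op27 P1: store L4 := 7 → I/M on L4; bus BusRdX; mem=15
  op28 P1: store L4 := 10 → I/M on L4; bus (none); mem=15
  op29 P0: store L2 := 89 → M/I on L2; bus (none); mem=27
  op30 P1: store L3 := 38 → I/M on L3; bus BusRdX Flush; mem=53

memory[L2] = 27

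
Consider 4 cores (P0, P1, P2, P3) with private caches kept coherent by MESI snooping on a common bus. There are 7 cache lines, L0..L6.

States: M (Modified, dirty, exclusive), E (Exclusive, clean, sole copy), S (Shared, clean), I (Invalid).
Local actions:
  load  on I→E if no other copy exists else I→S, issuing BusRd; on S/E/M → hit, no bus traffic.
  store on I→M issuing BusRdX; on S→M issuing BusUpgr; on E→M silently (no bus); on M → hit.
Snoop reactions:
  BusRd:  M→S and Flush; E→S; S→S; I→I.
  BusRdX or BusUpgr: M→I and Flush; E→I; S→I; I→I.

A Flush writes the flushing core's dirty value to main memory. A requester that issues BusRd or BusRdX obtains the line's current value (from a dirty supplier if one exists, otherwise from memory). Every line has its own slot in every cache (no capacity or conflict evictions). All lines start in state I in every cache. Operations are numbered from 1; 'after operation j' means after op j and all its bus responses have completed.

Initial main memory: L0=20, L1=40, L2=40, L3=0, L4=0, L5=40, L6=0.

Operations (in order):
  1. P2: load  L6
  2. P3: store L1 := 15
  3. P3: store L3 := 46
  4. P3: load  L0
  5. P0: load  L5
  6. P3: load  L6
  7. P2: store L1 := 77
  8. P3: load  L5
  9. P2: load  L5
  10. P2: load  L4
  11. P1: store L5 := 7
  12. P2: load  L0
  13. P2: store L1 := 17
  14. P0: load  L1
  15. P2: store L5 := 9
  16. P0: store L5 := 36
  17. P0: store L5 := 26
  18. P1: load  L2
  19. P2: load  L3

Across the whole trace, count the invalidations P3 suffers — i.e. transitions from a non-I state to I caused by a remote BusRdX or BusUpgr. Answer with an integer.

invalidations = 2

step 1: P2: load  L6  ⟶  IIEI  (L6)  txn=BusRd  M[L6]=0
step 2: P3: store L1 := 15  ⟶  IIIM  (L1)  txn=BusRdX  M[L1]=40
step 3: P3: store L3 := 46  ⟶  IIIM  (L3)  txn=BusRdX  M[L3]=0
step 4: P3: load  L0  ⟶  IIIE  (L0)  txn=BusRd  M[L0]=20
step 5: P0: load  L5  ⟶  EIII  (L5)  txn=BusRd  M[L5]=40
step 6: P3: load  L6  ⟶  IISS  (L6)  txn=BusRd  M[L6]=0
step 7: P2: store L1 := 77  ⟶  IIMI  (L1)  txn=BusRdX+Flush  M[L1]=15
step 8: P3: load  L5  ⟶  SIIS  (L5)  txn=BusRd  M[L5]=40
step 9: P2: load  L5  ⟶  SISS  (L5)  txn=BusRd  M[L5]=40
step 10: P2: load  L4  ⟶  IIEI  (L4)  txn=BusRd  M[L4]=0
step 11: P1: store L5 := 7  ⟶  IMII  (L5)  txn=BusRdX  M[L5]=40
step 12: P2: load  L0  ⟶  IISS  (L0)  txn=BusRd  M[L0]=20
step 13: P2: store L1 := 17  ⟶  IIMI  (L1)  txn=∅  M[L1]=15
step 14: P0: load  L1  ⟶  SISI  (L1)  txn=BusRd+Flush  M[L1]=17
step 15: P2: store L5 := 9  ⟶  IIMI  (L5)  txn=BusRdX+Flush  M[L5]=7
step 16: P0: store L5 := 36  ⟶  MIII  (L5)  txn=BusRdX+Flush  M[L5]=9
step 17: P0: store L5 := 26  ⟶  MIII  (L5)  txn=∅  M[L5]=9
step 18: P1: load  L2  ⟶  IEII  (L2)  txn=BusRd  M[L2]=40
step 19: P2: load  L3  ⟶  IISS  (L3)  txn=BusRd+Flush  M[L3]=46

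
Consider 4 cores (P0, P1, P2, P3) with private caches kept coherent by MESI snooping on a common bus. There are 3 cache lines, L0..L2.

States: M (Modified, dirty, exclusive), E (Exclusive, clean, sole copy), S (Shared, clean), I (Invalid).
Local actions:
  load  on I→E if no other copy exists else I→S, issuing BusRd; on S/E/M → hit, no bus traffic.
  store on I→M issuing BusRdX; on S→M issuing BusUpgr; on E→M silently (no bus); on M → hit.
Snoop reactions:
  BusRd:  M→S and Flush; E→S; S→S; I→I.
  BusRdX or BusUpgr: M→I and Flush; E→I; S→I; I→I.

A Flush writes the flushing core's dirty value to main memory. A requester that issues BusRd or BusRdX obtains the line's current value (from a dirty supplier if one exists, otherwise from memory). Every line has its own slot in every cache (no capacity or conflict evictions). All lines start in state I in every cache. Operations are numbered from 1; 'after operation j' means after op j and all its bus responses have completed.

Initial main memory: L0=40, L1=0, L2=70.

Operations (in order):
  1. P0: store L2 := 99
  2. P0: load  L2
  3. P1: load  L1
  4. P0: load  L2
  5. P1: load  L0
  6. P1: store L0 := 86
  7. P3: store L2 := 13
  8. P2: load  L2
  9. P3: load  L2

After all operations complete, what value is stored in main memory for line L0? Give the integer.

step 1: P0: store L2 := 99  ⟶  MIII  (L2)  txn=BusRdX  M[L2]=70
step 2: P0: load  L2  ⟶  MIII  (L2)  txn=∅  M[L2]=70
step 3: P1: load  L1  ⟶  IEII  (L1)  txn=BusRd  M[L1]=0
step 4: P0: load  L2  ⟶  MIII  (L2)  txn=∅  M[L2]=70
step 5: P1: load  L0  ⟶  IEII  (L0)  txn=BusRd  M[L0]=40
step 6: P1: store L0 := 86  ⟶  IMII  (L0)  txn=∅  M[L0]=40
step 7: P3: store L2 := 13  ⟶  IIIM  (L2)  txn=BusRdX+Flush  M[L2]=99
step 8: P2: load  L2  ⟶  IISS  (L2)  txn=BusRd+Flush  M[L2]=13
step 9: P3: load  L2  ⟶  IISS  (L2)  txn=∅  M[L2]=13

memory[L0] = 40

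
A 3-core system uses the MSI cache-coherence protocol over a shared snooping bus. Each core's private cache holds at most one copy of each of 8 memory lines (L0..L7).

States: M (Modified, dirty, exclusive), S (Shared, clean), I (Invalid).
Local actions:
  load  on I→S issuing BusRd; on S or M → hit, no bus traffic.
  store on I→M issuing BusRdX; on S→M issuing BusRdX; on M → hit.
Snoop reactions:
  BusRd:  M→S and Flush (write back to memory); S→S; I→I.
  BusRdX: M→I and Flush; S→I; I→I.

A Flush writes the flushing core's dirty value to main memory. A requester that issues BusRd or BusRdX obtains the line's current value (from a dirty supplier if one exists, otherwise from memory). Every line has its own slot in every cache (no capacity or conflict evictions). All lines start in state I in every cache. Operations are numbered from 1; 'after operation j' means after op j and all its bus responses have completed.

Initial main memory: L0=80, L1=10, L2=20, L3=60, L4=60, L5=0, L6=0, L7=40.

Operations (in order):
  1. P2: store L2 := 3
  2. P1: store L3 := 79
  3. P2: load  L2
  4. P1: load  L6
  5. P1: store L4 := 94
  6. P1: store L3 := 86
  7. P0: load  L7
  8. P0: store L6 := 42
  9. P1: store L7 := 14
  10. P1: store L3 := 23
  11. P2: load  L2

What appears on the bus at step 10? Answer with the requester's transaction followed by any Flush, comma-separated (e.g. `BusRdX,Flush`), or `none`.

bus = none

  op1 P2: store L2 := 3 → I/I/M on L2; bus BusRdX; mem=20
  op2 P1: store L3 := 79 → I/M/I on L3; bus BusRdX; mem=60
  op3 P2: load  L2 → I/I/M on L2; bus (none); mem=20
  op4 P1: load  L6 → I/S/I on L6; bus BusRd; mem=0
  op5 P1: store L4 := 94 → I/M/I on L4; bus BusRdX; mem=60
  op6 P1: store L3 := 86 → I/M/I on L3; bus (none); mem=60
  op7 P0: load  L7 → S/I/I on L7; bus BusRd; mem=40
  op8 P0: store L6 := 42 → M/I/I on L6; bus BusRdX; mem=0
  op9 P1: store L7 := 14 → I/M/I on L7; bus BusRdX; mem=40
  op10 P1: store L3 := 23 → I/M/I on L3; bus (none); mem=60
  op11 P2: load  L2 → I/I/M on L2; bus (none); mem=20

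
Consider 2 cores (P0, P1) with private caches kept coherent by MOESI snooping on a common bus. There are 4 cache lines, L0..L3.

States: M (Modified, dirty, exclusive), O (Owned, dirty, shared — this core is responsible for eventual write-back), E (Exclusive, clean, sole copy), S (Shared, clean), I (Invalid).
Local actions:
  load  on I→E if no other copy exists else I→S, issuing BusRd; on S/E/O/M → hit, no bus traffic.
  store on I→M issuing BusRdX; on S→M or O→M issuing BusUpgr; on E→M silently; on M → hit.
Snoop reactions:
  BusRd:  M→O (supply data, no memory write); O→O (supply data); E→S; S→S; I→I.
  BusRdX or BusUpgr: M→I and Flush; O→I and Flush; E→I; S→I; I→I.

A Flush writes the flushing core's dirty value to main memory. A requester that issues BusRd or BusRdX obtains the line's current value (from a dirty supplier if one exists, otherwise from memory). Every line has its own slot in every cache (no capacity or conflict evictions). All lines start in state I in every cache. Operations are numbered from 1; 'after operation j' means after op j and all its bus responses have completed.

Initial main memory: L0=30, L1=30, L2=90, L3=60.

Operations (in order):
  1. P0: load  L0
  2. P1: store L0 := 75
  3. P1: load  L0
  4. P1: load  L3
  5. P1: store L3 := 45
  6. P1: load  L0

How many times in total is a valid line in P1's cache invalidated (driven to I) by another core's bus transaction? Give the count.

1. P0: load  L0  bus=[BusRd]  L0: P0=E P1=I  mem[L0]=30
2. P1: store L0 := 75  bus=[BusRdX]  L0: P0=I P1=M  mem[L0]=30
3. P1: load  L0  bus=[-]  L0: P0=I P1=M  mem[L0]=30
4. P1: load  L3  bus=[BusRd]  L3: P0=I P1=E  mem[L3]=60
5. P1: store L3 := 45  bus=[-]  L3: P0=I P1=M  mem[L3]=60
6. P1: load  L0  bus=[-]  L0: P0=I P1=M  mem[L0]=30

invalidations = 0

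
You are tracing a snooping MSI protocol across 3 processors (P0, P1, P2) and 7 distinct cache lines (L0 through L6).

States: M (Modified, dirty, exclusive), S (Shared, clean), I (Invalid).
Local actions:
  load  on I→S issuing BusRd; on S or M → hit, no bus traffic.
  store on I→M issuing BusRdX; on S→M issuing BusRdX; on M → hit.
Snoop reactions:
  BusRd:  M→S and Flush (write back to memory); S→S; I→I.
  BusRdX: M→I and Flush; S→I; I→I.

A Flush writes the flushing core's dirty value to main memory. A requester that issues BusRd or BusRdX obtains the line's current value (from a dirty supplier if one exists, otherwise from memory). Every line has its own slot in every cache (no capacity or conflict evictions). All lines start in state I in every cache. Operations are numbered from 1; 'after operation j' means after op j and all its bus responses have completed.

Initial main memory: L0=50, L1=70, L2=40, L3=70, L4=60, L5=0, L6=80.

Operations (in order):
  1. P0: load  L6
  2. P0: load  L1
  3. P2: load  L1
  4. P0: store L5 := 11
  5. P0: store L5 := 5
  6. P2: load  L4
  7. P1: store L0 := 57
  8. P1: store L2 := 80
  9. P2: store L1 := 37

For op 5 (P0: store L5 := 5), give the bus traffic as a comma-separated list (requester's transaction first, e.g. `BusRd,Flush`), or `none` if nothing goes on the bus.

bus = none

step 1: P0: load  L6  ⟶  SII  (L6)  txn=BusRd  M[L6]=80
step 2: P0: load  L1  ⟶  SII  (L1)  txn=BusRd  M[L1]=70
step 3: P2: load  L1  ⟶  SIS  (L1)  txn=BusRd  M[L1]=70
step 4: P0: store L5 := 11  ⟶  MII  (L5)  txn=BusRdX  M[L5]=0
step 5: P0: store L5 := 5  ⟶  MII  (L5)  txn=∅  M[L5]=0
step 6: P2: load  L4  ⟶  IIS  (L4)  txn=BusRd  M[L4]=60
step 7: P1: store L0 := 57  ⟶  IMI  (L0)  txn=BusRdX  M[L0]=50
step 8: P1: store L2 := 80  ⟶  IMI  (L2)  txn=BusRdX  M[L2]=40
step 9: P2: store L1 := 37  ⟶  IIM  (L1)  txn=BusRdX  M[L1]=70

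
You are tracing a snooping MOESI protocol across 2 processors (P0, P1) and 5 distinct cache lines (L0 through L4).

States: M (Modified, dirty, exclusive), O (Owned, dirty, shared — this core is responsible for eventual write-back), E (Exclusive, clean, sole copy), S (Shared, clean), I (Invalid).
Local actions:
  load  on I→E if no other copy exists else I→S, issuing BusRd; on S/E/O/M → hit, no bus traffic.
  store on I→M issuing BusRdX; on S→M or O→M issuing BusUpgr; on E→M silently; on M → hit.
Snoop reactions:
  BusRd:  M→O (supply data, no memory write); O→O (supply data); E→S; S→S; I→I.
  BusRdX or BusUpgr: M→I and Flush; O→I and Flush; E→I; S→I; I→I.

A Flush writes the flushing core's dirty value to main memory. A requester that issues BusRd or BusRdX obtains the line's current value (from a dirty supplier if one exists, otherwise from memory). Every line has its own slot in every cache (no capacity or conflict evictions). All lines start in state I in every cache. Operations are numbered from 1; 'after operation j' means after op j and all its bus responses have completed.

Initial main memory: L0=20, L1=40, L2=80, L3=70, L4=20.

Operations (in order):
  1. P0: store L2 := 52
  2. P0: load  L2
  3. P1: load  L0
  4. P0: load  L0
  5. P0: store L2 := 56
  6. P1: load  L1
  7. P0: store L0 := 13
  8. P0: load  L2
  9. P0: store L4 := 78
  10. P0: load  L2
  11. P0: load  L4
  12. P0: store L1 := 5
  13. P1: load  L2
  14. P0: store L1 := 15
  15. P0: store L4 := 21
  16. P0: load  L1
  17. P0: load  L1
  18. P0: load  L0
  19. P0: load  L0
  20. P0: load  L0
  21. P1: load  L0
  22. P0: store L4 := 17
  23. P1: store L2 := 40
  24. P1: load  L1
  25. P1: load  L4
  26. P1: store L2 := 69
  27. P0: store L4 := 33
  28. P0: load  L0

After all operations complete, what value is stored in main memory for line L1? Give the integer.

step 1: P0: store L2 := 52  ⟶  MI  (L2)  txn=BusRdX  M[L2]=80
step 2: P0: load  L2  ⟶  MI  (L2)  txn=∅  M[L2]=80
step 3: P1: load  L0  ⟶  IE  (L0)  txn=BusRd  M[L0]=20
step 4: P0: load  L0  ⟶  SS  (L0)  txn=BusRd  M[L0]=20
step 5: P0: store L2 := 56  ⟶  MI  (L2)  txn=∅  M[L2]=80
step 6: P1: load  L1  ⟶  IE  (L1)  txn=BusRd  M[L1]=40
step 7: P0: store L0 := 13  ⟶  MI  (L0)  txn=BusUpgr  M[L0]=20
step 8: P0: load  L2  ⟶  MI  (L2)  txn=∅  M[L2]=80
step 9: P0: store L4 := 78  ⟶  MI  (L4)  txn=BusRdX  M[L4]=20
step 10: P0: load  L2  ⟶  MI  (L2)  txn=∅  M[L2]=80
step 11: P0: load  L4  ⟶  MI  (L4)  txn=∅  M[L4]=20
step 12: P0: store L1 := 5  ⟶  MI  (L1)  txn=BusRdX  M[L1]=40
step 13: P1: load  L2  ⟶  OS  (L2)  txn=BusRd  M[L2]=80
step 14: P0: store L1 := 15  ⟶  MI  (L1)  txn=∅  M[L1]=40
step 15: P0: store L4 := 21  ⟶  MI  (L4)  txn=∅  M[L4]=20
step 16: P0: load  L1  ⟶  MI  (L1)  txn=∅  M[L1]=40
step 17: P0: load  L1  ⟶  MI  (L1)  txn=∅  M[L1]=40
step 18: P0: load  L0  ⟶  MI  (L0)  txn=∅  M[L0]=20
step 19: P0: load  L0  ⟶  MI  (L0)  txn=∅  M[L0]=20
step 20: P0: load  L0  ⟶  MI  (L0)  txn=∅  M[L0]=20
step 21: P1: load  L0  ⟶  OS  (L0)  txn=BusRd  M[L0]=20
step 22: P0: store L4 := 17  ⟶  MI  (L4)  txn=∅  M[L4]=20
step 23: P1: store L2 := 40  ⟶  IM  (L2)  txn=BusUpgr+Flush  M[L2]=56
step 24: P1: load  L1  ⟶  OS  (L1)  txn=BusRd  M[L1]=40
step 25: P1: load  L4  ⟶  OS  (L4)  txn=BusRd  M[L4]=20
step 26: P1: store L2 := 69  ⟶  IM  (L2)  txn=∅  M[L2]=56
step 27: P0: store L4 := 33  ⟶  MI  (L4)  txn=BusUpgr  M[L4]=20
step 28: P0: load  L0  ⟶  OS  (L0)  txn=∅  M[L0]=20

memory[L1] = 40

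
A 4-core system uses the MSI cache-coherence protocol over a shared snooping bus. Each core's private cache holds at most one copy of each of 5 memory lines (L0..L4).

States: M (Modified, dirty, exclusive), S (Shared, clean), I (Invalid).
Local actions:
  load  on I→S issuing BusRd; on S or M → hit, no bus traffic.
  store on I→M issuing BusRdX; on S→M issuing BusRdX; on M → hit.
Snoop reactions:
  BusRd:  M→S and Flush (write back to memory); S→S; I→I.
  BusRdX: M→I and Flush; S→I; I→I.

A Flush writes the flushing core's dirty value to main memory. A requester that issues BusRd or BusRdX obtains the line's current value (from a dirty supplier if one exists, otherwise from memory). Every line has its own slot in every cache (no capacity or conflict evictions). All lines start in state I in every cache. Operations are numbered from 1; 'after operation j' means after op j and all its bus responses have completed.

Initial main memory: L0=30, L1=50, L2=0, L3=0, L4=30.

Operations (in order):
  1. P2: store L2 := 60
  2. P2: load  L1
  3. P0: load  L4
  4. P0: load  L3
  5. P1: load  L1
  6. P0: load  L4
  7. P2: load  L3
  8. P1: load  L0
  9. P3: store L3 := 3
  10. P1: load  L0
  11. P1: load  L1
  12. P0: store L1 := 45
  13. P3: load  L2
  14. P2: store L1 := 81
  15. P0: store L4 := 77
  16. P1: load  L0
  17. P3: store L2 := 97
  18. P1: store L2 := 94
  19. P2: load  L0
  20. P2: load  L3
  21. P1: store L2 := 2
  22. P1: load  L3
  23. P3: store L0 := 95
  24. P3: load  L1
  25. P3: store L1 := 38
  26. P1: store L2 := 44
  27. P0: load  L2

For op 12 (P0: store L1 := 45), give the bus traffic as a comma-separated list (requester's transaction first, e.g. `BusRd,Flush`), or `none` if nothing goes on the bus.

  op1 P2: store L2 := 60 → I/I/M/I on L2; bus BusRdX; mem=0
  op2 P2: load  L1 → I/I/S/I on L1; bus BusRd; mem=50
  op3 P0: load  L4 → S/I/I/I on L4; bus BusRd; mem=30
  op4 P0: load  L3 → S/I/I/I on L3; bus BusRd; mem=0
  op5 P1: load  L1 → I/S/S/I on L1; bus BusRd; mem=50
  op6 P0: load  L4 → S/I/I/I on L4; bus (none); mem=30
  op7 P2: load  L3 → S/I/S/I on L3; bus BusRd; mem=0
  op8 P1: load  L0 → I/S/I/I on L0; bus BusRd; mem=30
  op9 P3: store L3 := 3 → I/I/I/M on L3; bus BusRdX; mem=0
  op10 P1: load  L0 → I/S/I/I on L0; bus (none); mem=30
  op11 P1: load  L1 → I/S/S/I on L1; bus (none); mem=50
  op12 P0: store L1 := 45 → M/I/I/I on L1; bus BusRdX; mem=50
  op13 P3: load  L2 → I/I/S/S on L2; bus BusRd Flush; mem=60
  op14 P2: store L1 := 81 → I/I/M/I on L1; bus BusRdX Flush; mem=45
  op15 P0: store L4 := 77 → M/I/I/I on L4; bus BusRdX; mem=30
  op16 P1: load  L0 → I/S/I/I on L0; bus (none); mem=30
  op17 P3: store L2 := 97 → I/I/I/M on L2; bus BusRdX; mem=60
  op18 P1: store L2 := 94 → I/M/I/I on L2; bus BusRdX Flush; mem=97
  op19 P2: load  L0 → I/S/S/I on L0; bus BusRd; mem=30
  op20 P2: load  L3 → I/I/S/S on L3; bus BusRd Flush; mem=3
  op21 P1: store L2 := 2 → I/M/I/I on L2; bus (none); mem=97
  op22 P1: load  L3 → I/S/S/S on L3; bus BusRd; mem=3
  op23 P3: store L0 := 95 → I/I/I/M on L0; bus BusRdX; mem=30
  op24 P3: load  L1 → I/I/S/S on L1; bus BusRd Flush; mem=81
  op25 P3: store L1 := 38 → I/I/I/M on L1; bus BusRdX; mem=81
  op26 P1: store L2 := 44 → I/M/I/I on L2; bus (none); mem=97
  op27 P0: load  L2 → S/S/I/I on L2; bus BusRd Flush; mem=44

bus = BusRdX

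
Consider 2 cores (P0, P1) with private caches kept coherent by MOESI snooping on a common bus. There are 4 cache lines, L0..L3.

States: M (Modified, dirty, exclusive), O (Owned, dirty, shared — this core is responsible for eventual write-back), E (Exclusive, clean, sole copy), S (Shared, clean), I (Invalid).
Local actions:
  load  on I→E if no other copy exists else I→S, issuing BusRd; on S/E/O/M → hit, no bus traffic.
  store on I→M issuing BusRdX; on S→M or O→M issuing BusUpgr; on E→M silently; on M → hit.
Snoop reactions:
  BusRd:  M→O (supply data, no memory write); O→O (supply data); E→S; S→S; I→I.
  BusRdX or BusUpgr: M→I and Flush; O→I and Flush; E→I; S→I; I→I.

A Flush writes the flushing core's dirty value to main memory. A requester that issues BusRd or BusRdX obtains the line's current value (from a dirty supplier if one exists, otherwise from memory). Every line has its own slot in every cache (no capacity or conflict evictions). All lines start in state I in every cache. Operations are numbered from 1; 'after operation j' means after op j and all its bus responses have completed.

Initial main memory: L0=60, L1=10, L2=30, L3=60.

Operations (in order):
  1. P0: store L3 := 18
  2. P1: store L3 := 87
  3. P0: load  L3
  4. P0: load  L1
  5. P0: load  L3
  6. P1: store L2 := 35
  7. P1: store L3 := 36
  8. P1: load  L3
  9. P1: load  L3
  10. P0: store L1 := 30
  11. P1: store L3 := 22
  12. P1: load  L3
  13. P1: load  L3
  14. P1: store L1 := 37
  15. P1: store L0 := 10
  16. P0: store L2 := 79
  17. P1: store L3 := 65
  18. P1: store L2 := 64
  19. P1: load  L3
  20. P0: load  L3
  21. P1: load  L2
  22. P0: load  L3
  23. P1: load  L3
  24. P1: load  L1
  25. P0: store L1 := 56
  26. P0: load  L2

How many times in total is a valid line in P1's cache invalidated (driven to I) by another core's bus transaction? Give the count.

invalidations = 2

  op1 P0: store L3 := 18 → M/I on L3; bus BusRdX; mem=60
  op2 P1: store L3 := 87 → I/M on L3; bus BusRdX Flush; mem=18
  op3 P0: load  L3 → S/O on L3; bus BusRd; mem=18
  op4 P0: load  L1 → E/I on L1; bus BusRd; mem=10
  op5 P0: load  L3 → S/O on L3; bus (none); mem=18
  op6 P1: store L2 := 35 → I/M on L2; bus BusRdX; mem=30
  op7 P1: store L3 := 36 → I/M on L3; bus BusUpgr; mem=18
  op8 P1: load  L3 → I/M on L3; bus (none); mem=18
  op9 P1: load  L3 → I/M on L3; bus (none); mem=18
  op10 P0: store L1 := 30 → M/I on L1; bus (none); mem=10
  op11 P1: store L3 := 22 → I/M on L3; bus (none); mem=18
  op12 P1: load  L3 → I/M on L3; bus (none); mem=18
  op13 P1: load  L3 → I/M on L3; bus (none); mem=18
  op14 P1: store L1 := 37 → I/M on L1; bus BusRdX Flush; mem=30
  op15 P1: store L0 := 10 → I/M on L0; bus BusRdX; mem=60
  op16 P0: store L2 := 79 → M/I on L2; bus BusRdX Flush; mem=35
  op17 P1: store L3 := 65 → I/M on L3; bus (none); mem=18
  op18 P1: store L2 := 64 → I/M on L2; bus BusRdX Flush; mem=79
  op19 P1: load  L3 → I/M on L3; bus (none); mem=18
  op20 P0: load  L3 → S/O on L3; bus BusRd; mem=18
  op21 P1: load  L2 → I/M on L2; bus (none); mem=79
  op22 P0: load  L3 → S/O on L3; bus (none); mem=18
  op23 P1: load  L3 → S/O on L3; bus (none); mem=18
  op24 P1: load  L1 → I/M on L1; bus (none); mem=30
  op25 P0: store L1 := 56 → M/I on L1; bus BusRdX Flush; mem=37
  op26 P0: load  L2 → S/O on L2; bus BusRd; mem=79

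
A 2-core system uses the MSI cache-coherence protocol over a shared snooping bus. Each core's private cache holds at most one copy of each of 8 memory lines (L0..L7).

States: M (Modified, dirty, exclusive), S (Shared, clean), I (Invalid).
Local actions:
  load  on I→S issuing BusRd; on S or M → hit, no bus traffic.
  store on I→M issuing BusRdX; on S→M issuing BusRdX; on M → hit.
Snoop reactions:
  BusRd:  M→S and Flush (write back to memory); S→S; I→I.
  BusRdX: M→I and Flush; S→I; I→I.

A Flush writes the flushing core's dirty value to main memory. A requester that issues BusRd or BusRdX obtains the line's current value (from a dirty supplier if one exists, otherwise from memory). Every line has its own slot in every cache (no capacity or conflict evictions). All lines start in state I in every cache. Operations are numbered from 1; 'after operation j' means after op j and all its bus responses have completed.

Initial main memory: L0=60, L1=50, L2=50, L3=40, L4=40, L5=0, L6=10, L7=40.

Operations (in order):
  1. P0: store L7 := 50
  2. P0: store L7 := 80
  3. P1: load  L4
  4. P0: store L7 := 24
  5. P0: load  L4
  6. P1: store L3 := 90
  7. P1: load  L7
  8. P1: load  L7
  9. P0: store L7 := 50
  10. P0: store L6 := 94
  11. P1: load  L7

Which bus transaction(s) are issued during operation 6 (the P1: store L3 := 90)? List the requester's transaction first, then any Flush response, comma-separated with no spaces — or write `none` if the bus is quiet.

step 1: P0: store L7 := 50  ⟶  MI  (L7)  txn=BusRdX  M[L7]=40
step 2: P0: store L7 := 80  ⟶  MI  (L7)  txn=∅  M[L7]=40
step 3: P1: load  L4  ⟶  IS  (L4)  txn=BusRd  M[L4]=40
step 4: P0: store L7 := 24  ⟶  MI  (L7)  txn=∅  M[L7]=40
step 5: P0: load  L4  ⟶  SS  (L4)  txn=BusRd  M[L4]=40
step 6: P1: store L3 := 90  ⟶  IM  (L3)  txn=BusRdX  M[L3]=40
step 7: P1: load  L7  ⟶  SS  (L7)  txn=BusRd+Flush  M[L7]=24
step 8: P1: load  L7  ⟶  SS  (L7)  txn=∅  M[L7]=24
step 9: P0: store L7 := 50  ⟶  MI  (L7)  txn=BusRdX  M[L7]=24
step 10: P0: store L6 := 94  ⟶  MI  (L6)  txn=BusRdX  M[L6]=10
step 11: P1: load  L7  ⟶  SS  (L7)  txn=BusRd+Flush  M[L7]=50

bus = BusRdX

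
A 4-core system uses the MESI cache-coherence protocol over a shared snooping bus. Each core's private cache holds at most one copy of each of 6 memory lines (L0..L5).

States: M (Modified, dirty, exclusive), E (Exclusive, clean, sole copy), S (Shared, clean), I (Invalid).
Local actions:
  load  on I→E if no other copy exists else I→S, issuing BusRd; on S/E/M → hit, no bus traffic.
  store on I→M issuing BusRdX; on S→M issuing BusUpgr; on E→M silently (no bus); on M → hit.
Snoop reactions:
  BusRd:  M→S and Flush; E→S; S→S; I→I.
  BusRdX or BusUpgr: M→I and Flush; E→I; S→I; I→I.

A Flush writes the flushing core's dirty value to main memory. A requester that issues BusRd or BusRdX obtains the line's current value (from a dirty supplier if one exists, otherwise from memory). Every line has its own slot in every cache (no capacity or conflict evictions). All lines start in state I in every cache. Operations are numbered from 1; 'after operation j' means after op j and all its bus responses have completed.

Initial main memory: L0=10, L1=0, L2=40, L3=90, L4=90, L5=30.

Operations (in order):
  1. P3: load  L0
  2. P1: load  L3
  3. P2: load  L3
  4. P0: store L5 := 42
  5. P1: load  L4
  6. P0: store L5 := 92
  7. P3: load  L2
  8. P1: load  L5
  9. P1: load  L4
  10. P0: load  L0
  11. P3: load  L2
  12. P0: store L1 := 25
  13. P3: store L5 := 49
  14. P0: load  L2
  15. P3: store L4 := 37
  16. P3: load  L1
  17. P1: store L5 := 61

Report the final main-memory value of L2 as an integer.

  op1 P3: load  L0 → I/I/I/E on L0; bus BusRd; mem=10
  op2 P1: load  L3 → I/E/I/I on L3; bus BusRd; mem=90
  op3 P2: load  L3 → I/S/S/I on L3; bus BusRd; mem=90
  op4 P0: store L5 := 42 → M/I/I/I on L5; bus BusRdX; mem=30
  op5 P1: load  L4 → I/E/I/I on L4; bus BusRd; mem=90
  op6 P0: store L5 := 92 → M/I/I/I on L5; bus (none); mem=30
  op7 P3: load  L2 → I/I/I/E on L2; bus BusRd; mem=40
  op8 P1: load  L5 → S/S/I/I on L5; bus BusRd Flush; mem=92
  op9 P1: load  L4 → I/E/I/I on L4; bus (none); mem=90
  op10 P0: load  L0 → S/I/I/S on L0; bus BusRd; mem=10
  op11 P3: load  L2 → I/I/I/E on L2; bus (none); mem=40
  op12 P0: store L1 := 25 → M/I/I/I on L1; bus BusRdX; mem=0
  op13 P3: store L5 := 49 → I/I/I/M on L5; bus BusRdX; mem=92
  op14 P0: load  L2 → S/I/I/S on L2; bus BusRd; mem=40
  op15 P3: store L4 := 37 → I/I/I/M on L4; bus BusRdX; mem=90
  op16 P3: load  L1 → S/I/I/S on L1; bus BusRd Flush; mem=25
  op17 P1: store L5 := 61 → I/M/I/I on L5; bus BusRdX Flush; mem=49

memory[L2] = 40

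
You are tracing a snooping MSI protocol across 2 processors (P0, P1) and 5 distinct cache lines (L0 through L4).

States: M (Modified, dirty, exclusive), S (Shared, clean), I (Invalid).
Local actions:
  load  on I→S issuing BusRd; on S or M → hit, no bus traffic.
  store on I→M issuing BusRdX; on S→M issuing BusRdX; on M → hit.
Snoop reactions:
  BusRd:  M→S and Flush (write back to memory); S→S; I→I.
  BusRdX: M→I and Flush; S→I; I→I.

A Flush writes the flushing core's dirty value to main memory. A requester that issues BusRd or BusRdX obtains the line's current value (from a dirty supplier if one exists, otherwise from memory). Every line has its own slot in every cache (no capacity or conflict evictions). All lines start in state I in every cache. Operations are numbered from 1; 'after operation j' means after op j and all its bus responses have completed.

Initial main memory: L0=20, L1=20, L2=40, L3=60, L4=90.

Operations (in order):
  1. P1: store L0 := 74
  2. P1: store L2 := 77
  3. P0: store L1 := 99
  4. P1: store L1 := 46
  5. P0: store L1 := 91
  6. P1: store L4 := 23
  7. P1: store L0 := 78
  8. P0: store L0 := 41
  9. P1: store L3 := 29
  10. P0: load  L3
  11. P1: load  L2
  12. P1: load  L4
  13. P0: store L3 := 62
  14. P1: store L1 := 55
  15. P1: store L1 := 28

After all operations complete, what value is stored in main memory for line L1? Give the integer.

[1] P1: store L0 := 74 | P0:I, P1:M(74) | bus: BusRdX
[2] P1: store L2 := 77 | P0:I, P1:M(77) | bus: BusRdX
[3] P0: store L1 := 99 | P0:M(99), P1:I | bus: BusRdX
[4] P1: store L1 := 46 | P0:I, P1:M(46) | bus: BusRdX,Flush
[5] P0: store L1 := 91 | P0:M(91), P1:I | bus: BusRdX,Flush
[6] P1: store L4 := 23 | P0:I, P1:M(23) | bus: BusRdX
[7] P1: store L0 := 78 | P0:I, P1:M(78) | bus: none
[8] P0: store L0 := 41 | P0:M(41), P1:I | bus: BusRdX,Flush
[9] P1: store L3 := 29 | P0:I, P1:M(29) | bus: BusRdX
[10] P0: load  L3 | P0:S(29), P1:S(29) | bus: BusRd,Flush
[11] P1: load  L2 | P0:I, P1:M(77) | bus: none
[12] P1: load  L4 | P0:I, P1:M(23) | bus: none
[13] P0: store L3 := 62 | P0:M(62), P1:I | bus: BusRdX
[14] P1: store L1 := 55 | P0:I, P1:M(55) | bus: BusRdX,Flush
[15] P1: store L1 := 28 | P0:I, P1:M(28) | bus: none

memory[L1] = 91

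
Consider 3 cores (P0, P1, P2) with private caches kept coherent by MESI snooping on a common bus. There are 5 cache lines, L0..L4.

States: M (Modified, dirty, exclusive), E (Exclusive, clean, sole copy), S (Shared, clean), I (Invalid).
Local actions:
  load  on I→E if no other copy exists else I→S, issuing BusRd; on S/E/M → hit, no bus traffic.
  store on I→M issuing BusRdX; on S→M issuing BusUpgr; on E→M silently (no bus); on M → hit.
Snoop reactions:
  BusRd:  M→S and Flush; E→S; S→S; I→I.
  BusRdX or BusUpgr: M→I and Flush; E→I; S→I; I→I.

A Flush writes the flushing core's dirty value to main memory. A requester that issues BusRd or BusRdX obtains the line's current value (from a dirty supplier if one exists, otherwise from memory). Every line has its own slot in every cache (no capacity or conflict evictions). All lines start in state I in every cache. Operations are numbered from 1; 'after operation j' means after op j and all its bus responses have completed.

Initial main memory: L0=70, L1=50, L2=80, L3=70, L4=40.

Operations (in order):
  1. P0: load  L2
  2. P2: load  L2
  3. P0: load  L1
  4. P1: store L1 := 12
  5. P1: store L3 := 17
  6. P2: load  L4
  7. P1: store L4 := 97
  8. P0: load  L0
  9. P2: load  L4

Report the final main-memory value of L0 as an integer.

1. P0: load  L2  bus=[BusRd]  L2: P0=E P1=I P2=I  mem[L2]=80
2. P2: load  L2  bus=[BusRd]  L2: P0=S P1=I P2=S  mem[L2]=80
3. P0: load  L1  bus=[BusRd]  L1: P0=E P1=I P2=I  mem[L1]=50
4. P1: store L1 := 12  bus=[BusRdX]  L1: P0=I P1=M P2=I  mem[L1]=50
5. P1: store L3 := 17  bus=[BusRdX]  L3: P0=I P1=M P2=I  mem[L3]=70
6. P2: load  L4  bus=[BusRd]  L4: P0=I P1=I P2=E  mem[L4]=40
7. P1: store L4 := 97  bus=[BusRdX]  L4: P0=I P1=M P2=I  mem[L4]=40
8. P0: load  L0  bus=[BusRd]  L0: P0=E P1=I P2=I  mem[L0]=70
9. P2: load  L4  bus=[BusRd,Flush]  L4: P0=I P1=S P2=S  mem[L4]=97

memory[L0] = 70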